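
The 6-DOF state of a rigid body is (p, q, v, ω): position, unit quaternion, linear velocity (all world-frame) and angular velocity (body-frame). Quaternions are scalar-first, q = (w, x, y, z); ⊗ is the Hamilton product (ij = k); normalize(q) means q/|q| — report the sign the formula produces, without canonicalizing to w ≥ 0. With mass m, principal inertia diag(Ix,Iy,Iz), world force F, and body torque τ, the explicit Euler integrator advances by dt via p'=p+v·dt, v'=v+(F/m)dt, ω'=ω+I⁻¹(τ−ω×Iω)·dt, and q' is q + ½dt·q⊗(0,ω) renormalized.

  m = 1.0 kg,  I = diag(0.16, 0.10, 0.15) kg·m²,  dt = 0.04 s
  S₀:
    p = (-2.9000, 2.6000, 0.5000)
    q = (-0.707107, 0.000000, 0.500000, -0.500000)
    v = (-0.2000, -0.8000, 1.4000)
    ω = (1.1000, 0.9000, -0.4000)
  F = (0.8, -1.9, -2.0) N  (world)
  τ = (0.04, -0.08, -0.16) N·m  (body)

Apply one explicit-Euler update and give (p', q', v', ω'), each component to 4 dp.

a = (0.8000, -1.9000, -2.0000)
p' = p + v·dt = (-2.9080, 2.5680, 0.5560)
v + (F/m)dt = (-0.1680, -0.8760, 1.3200)
(τ − ω×Iω)/I = (0.3625, -0.7560, -0.6707)
ω + α·dt = (1.1145, 0.8698, -0.4268)
2q̇ = q⊗(0,ω) = (-0.6500000, -0.5278177, -1.1863963, -0.2671572)
updated quaternion q' = (-0.7198, -0.0106, 0.4761, -0.5051)

p' = (-2.9080, 2.5680, 0.5560)
q' = (-0.7198, -0.0106, 0.4761, -0.5051)
v' = (-0.1680, -0.8760, 1.3200)
ω' = (1.1145, 0.8698, -0.4268)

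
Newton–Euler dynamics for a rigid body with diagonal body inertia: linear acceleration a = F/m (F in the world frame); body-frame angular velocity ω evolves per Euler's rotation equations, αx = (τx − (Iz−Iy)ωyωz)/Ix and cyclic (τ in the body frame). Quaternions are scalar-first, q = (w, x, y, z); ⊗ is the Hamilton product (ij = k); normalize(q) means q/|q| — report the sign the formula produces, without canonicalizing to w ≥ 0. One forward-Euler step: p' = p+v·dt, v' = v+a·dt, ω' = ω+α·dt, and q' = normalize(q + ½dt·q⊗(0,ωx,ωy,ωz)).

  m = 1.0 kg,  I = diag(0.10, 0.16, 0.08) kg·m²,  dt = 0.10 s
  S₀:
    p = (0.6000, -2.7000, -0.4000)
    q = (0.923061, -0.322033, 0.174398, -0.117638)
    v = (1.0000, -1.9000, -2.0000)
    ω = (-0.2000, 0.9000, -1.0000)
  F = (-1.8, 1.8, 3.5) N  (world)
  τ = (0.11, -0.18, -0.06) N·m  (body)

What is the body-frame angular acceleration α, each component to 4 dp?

α = (0.3800, -1.1500, -0.6150)

precession coupling ω×(Iω) = (0.0720, 0.0040, -0.0108)
angular accel α = (0.3800, -1.1500, -0.6150)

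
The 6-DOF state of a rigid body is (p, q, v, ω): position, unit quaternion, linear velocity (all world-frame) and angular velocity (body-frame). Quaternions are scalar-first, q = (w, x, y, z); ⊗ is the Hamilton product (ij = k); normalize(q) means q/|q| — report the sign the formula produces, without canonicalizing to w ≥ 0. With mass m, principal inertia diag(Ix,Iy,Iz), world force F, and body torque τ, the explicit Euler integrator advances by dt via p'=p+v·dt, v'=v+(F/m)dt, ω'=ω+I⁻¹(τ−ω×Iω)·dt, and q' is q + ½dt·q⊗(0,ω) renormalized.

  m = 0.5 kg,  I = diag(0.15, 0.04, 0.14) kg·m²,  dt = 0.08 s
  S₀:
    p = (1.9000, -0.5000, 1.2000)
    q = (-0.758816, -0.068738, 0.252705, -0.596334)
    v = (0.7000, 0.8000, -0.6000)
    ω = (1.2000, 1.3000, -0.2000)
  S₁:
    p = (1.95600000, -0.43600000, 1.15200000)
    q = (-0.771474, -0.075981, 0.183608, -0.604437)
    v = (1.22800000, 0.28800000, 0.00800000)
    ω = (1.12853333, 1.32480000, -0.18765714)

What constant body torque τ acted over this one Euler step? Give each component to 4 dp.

τ = (-0.1600, 0.0100, -0.1500)

Δω = ω₁−ω₀ = (-0.07146667, 0.02480000, 0.01234286)
ω₀×(Iω₀) = (-0.0260, -0.0024, -0.1716)
applied torque τ = (-0.1600, 0.0100, -0.1500)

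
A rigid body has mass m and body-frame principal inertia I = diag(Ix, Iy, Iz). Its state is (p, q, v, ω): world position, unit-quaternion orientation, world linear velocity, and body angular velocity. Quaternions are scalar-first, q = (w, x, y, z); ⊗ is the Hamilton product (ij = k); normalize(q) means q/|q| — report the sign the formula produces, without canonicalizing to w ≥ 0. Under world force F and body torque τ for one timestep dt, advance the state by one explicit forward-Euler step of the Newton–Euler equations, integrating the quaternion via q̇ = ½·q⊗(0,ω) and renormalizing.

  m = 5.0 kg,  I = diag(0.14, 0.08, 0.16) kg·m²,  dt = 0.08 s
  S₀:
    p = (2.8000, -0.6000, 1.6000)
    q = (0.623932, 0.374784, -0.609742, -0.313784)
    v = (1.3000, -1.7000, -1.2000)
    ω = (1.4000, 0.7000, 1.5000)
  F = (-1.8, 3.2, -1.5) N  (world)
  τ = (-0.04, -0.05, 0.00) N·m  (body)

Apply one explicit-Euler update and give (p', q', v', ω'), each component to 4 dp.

angular accel α = (-0.8857, -0.1000, 0.3675)
ω + α·dt = (1.3291, 0.6920, 1.5294)
q⊗(0,ω) = (0.3727978, 0.1785406, -0.5647212, 2.0518856)
updated quaternion q' = (0.6365, 0.3805, -0.6300, -0.2308)
a = F/m = (-0.3600, 0.6400, -0.3000)
p + v·dt = (2.9040, -0.7360, 1.5040)
new velocity v' = (1.2712, -1.6488, -1.2240)

p' = (2.9040, -0.7360, 1.5040)
q' = (0.6365, 0.3805, -0.6300, -0.2308)
v' = (1.2712, -1.6488, -1.2240)
ω' = (1.3291, 0.6920, 1.5294)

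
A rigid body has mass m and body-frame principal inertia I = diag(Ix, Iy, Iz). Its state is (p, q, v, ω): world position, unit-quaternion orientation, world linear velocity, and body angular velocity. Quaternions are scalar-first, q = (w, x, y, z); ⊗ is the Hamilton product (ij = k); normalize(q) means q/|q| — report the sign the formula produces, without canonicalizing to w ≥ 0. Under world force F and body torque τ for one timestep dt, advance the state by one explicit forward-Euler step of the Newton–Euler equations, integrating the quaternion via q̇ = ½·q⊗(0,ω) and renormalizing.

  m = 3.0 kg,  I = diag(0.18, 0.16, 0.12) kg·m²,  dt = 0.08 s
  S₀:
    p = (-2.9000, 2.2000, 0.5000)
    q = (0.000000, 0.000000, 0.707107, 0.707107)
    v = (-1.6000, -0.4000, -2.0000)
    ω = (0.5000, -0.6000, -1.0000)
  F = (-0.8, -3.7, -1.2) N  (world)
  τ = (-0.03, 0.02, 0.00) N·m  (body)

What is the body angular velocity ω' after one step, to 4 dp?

ω' = (0.4973, -0.5750, -1.0040)

α = I⁻¹(τ − ω×Iω) = (-0.0333, 0.3125, -0.0500)
ω' = ω + α·dt = (0.4973, -0.5750, -1.0040)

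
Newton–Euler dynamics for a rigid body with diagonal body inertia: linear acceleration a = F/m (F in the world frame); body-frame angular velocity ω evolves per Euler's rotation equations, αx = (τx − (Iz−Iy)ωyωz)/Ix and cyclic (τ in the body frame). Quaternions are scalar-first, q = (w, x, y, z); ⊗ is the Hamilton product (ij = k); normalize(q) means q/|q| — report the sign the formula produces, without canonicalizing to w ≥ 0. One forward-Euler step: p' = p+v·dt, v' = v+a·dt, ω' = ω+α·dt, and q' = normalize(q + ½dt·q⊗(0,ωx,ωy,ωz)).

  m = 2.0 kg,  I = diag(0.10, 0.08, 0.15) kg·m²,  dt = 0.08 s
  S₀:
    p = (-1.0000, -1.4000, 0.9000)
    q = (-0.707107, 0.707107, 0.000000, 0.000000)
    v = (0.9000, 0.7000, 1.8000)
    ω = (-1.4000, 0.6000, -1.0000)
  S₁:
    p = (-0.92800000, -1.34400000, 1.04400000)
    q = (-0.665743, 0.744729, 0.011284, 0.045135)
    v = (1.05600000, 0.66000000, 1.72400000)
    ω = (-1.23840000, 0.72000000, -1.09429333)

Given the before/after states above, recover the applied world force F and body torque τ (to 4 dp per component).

v₁ − v₀ = (0.15600000, -0.04000000, -0.07600000)
applied force F = (3.9000, -1.0000, -1.9000)
ω₁ − ω₀ = (0.16160000, 0.12000000, -0.09429333)
gyro term ω₀×Iω₀ = (-0.0420, -0.0700, 0.0168)
τ = I·(Δω/dt) + ω₀×(Iω₀) = (0.1600, 0.0500, -0.1600)

F = (3.9000, -1.0000, -1.9000)
τ = (0.1600, 0.0500, -0.1600)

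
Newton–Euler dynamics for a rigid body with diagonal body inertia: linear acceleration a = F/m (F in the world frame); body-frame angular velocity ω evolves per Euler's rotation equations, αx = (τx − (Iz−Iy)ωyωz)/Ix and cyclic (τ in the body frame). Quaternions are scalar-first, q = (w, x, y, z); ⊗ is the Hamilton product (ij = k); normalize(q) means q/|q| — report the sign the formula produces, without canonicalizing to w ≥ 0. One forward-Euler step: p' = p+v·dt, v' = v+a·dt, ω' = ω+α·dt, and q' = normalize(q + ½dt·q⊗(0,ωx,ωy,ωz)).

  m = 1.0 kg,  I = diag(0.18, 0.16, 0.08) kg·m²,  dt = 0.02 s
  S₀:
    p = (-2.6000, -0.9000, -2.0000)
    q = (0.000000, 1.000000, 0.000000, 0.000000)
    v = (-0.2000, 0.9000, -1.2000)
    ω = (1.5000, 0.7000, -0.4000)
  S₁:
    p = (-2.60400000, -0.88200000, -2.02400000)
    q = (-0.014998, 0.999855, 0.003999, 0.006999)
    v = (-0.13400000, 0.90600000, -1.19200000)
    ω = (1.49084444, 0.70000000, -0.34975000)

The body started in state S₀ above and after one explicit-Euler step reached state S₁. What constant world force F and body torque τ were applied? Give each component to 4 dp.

F = (3.3000, 0.3000, 0.4000)
τ = (-0.0600, -0.0600, 0.1800)

v₁ − v₀ = (0.06600000, 0.00600000, 0.00800000)
applied force F = (3.3000, 0.3000, 0.4000)
rate change Δω = (-0.00915556, 0.00000000, 0.05025000)
τ = I·(Δω/dt) + ω₀×(Iω₀) = (-0.0600, -0.0600, 0.1800)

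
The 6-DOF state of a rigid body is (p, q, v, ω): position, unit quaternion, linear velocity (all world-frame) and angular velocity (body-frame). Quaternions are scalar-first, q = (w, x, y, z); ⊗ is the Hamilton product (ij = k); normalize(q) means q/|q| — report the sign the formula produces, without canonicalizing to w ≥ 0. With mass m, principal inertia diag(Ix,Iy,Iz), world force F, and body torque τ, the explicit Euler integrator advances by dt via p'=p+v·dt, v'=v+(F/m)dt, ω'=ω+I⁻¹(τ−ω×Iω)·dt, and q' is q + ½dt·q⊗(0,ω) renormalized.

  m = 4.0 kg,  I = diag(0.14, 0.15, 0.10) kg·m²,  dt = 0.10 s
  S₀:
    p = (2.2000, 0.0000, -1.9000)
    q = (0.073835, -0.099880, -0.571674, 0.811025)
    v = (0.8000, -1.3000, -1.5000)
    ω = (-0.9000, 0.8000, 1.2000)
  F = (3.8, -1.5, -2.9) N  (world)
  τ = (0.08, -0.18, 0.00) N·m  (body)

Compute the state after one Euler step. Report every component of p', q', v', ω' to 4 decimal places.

a = F/m = (0.9500, -0.3750, -0.7250)
p' = p + v·dt = (2.2800, -0.1300, -2.0500)
v + (F/m)dt = (0.8950, -1.3375, -1.5725)
ω×(Iω) gyroscopic = (-0.0480, -0.0432, -0.0072)
(τ − ω×Iω)/I = (0.9143, -0.9120, 0.0720)
ω' = ω + α·dt = (-0.8086, 0.7088, 1.2072)
2q̇ = q⊗(0,ω) = (-0.6057828, -1.4012803, -0.5509985, -0.5058086)
updated quaternion q' = (0.0434, -0.1693, -0.5971, 0.7829)

p' = (2.2800, -0.1300, -2.0500)
q' = (0.0434, -0.1693, -0.5971, 0.7829)
v' = (0.8950, -1.3375, -1.5725)
ω' = (-0.8086, 0.7088, 1.2072)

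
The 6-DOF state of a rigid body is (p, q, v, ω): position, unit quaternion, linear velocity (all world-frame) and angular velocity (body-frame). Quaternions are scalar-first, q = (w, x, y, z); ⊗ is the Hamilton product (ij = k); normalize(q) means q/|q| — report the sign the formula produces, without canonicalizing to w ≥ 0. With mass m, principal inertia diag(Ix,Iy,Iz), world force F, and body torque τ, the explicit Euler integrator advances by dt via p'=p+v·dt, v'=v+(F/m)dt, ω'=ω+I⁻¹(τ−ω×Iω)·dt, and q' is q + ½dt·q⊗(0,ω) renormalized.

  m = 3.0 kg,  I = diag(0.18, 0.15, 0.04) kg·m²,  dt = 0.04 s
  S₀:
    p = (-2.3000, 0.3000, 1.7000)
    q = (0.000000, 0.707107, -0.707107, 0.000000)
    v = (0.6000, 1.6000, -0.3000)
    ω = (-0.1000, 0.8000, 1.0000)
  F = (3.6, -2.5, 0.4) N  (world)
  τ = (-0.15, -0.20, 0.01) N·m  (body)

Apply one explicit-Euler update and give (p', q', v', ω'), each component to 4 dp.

α = I⁻¹(τ − ω×Iω) = (-0.3444, -1.2400, 0.1900)
ω' = ω + α·dt = (-0.1138, 0.7504, 1.0076)
2q̇ = q⊗(0,ω) = (0.6363963, -0.7071070, -0.7071070, 0.4949749)
q + ½dt·q⊗(0,ω), renormalized = (0.0127, 0.6927, -0.7210, 0.0099)
a = F/m = (1.2000, -0.8333, 0.1333)
new position p' = (-2.2760, 0.3640, 1.6880)
v' = v + a·dt = (0.6480, 1.5667, -0.2947)

p' = (-2.2760, 0.3640, 1.6880)
q' = (0.0127, 0.6927, -0.7210, 0.0099)
v' = (0.6480, 1.5667, -0.2947)
ω' = (-0.1138, 0.7504, 1.0076)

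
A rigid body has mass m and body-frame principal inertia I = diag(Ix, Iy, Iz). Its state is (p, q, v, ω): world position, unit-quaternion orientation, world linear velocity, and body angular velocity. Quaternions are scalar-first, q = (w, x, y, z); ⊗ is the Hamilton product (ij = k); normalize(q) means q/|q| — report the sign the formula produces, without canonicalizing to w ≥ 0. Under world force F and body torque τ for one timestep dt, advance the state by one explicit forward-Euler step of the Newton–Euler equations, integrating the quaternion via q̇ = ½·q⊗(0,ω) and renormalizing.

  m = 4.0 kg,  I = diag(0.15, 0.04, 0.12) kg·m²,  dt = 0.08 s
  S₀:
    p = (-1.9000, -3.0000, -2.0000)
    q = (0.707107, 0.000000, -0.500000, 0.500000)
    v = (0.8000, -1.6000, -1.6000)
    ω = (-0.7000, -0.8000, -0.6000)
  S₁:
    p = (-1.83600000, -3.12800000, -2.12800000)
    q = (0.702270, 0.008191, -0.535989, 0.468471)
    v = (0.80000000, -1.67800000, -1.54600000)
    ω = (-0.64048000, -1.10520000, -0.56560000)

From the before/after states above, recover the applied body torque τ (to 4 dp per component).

τ = (0.1500, -0.1400, -0.0100)

Δω = ω₁−ω₀ = (0.05952000, -0.30520000, 0.03440000)
gyro term ω₀×Iω₀ = (0.0384, 0.0126, -0.0616)
I·α + gyro = (0.1500, -0.1400, -0.0100)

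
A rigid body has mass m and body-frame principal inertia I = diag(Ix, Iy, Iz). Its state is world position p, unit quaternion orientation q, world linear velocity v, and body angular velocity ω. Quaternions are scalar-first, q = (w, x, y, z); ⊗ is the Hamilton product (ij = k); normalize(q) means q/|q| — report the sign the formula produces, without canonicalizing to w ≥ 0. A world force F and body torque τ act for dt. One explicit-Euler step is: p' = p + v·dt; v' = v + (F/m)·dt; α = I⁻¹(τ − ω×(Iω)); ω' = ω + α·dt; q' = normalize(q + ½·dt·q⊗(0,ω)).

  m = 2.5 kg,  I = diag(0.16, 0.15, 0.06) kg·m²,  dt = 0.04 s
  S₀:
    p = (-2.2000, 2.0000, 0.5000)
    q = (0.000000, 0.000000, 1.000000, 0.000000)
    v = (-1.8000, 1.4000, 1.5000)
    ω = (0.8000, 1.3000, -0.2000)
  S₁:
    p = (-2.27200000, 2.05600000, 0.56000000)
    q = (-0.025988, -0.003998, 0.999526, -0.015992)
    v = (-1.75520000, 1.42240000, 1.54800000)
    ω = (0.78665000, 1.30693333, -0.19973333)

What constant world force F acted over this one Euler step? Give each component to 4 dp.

Δv = v₁−v₀ = (0.04480000, 0.02240000, 0.04800000)
m·(v₁−v₀)/dt = (2.8000, 1.4000, 3.0000)

F = (2.8000, 1.4000, 3.0000)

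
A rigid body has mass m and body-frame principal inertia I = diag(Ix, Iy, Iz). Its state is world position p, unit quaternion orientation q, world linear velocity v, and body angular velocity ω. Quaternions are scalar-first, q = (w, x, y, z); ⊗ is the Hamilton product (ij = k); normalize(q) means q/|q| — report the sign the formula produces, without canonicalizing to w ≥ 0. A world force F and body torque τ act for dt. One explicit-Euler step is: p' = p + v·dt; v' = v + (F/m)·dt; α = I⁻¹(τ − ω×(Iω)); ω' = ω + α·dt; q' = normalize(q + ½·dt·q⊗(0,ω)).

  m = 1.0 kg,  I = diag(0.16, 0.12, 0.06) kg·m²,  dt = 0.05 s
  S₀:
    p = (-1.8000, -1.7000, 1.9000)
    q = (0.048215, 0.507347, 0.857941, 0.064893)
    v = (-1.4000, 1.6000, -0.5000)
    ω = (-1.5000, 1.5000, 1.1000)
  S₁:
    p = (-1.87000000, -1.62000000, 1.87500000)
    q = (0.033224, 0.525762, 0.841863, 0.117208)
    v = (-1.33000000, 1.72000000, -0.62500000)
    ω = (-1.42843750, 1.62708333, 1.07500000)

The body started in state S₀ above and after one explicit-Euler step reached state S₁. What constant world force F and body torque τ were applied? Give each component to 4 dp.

Δv = v₁−v₀ = (0.07000000, 0.12000000, -0.12500000)
m·(v₁−v₀)/dt = (1.4000, 2.4000, -2.5000)
ω₁ − ω₀ = (0.07156250, 0.12708333, -0.02500000)
precession coupling = (-0.0990, -0.1650, 0.0900)
τ = I·(Δω/dt) + ω₀×(Iω₀) = (0.1300, 0.1400, 0.0600)

F = (1.4000, 2.4000, -2.5000)
τ = (0.1300, 0.1400, 0.0600)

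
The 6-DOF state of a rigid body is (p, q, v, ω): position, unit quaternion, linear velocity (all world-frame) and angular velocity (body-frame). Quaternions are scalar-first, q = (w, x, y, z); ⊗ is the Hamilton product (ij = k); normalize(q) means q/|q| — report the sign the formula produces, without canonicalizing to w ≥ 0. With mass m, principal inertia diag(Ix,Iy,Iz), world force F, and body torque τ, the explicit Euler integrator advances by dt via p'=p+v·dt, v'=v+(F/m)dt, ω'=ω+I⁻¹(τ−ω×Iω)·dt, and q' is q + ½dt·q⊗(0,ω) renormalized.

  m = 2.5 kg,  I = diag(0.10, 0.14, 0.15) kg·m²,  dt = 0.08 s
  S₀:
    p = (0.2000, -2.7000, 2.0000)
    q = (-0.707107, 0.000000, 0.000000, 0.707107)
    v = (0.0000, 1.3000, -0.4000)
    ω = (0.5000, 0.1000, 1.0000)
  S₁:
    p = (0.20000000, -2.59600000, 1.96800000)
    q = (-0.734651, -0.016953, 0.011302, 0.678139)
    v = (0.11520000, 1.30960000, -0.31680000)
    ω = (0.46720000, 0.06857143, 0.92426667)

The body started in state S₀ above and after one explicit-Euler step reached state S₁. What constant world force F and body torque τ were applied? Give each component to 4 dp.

F = (3.6000, 0.3000, 2.6000)
τ = (-0.0400, -0.0800, -0.1400)

ω₁ − ω₀ = (-0.03280000, -0.03142857, -0.07573333)
ω₀×(Iω₀) = (0.0010, -0.0250, 0.0020)
I·α + gyro = (-0.0400, -0.0800, -0.1400)
Δv = v₁−v₀ = (0.11520000, 0.00960000, 0.08320000)
applied force F = (3.6000, 0.3000, 2.6000)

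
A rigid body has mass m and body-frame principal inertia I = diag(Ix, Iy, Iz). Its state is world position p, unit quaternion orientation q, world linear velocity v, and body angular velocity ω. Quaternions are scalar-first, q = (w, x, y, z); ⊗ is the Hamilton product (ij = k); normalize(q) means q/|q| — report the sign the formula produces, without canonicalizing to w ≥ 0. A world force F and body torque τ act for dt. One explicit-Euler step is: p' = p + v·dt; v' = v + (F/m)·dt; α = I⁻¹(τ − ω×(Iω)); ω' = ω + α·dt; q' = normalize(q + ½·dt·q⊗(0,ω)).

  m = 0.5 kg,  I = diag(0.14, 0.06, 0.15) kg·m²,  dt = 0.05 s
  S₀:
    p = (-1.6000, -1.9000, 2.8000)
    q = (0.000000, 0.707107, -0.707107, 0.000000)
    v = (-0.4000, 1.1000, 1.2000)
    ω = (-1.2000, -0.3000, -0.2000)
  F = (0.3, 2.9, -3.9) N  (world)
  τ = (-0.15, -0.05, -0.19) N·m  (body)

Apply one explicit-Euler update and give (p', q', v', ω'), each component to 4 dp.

p' = (-1.6200, -1.8450, 2.8600)
q' = (0.0159, 0.7103, -0.7032, -0.0265)
v' = (-0.3700, 1.3900, 0.8100)
ω' = (-1.2555, -0.3397, -0.2537)

precession coupling ω×(Iω) = (0.0054, -0.0024, -0.0288)
α = I⁻¹(τ − ω×Iω) = (-1.1100, -0.7933, -1.0747)
ω' = ω + α·dt = (-1.2555, -0.3397, -0.2537)
q⊗(0,ω) = (0.6363963, 0.1414214, 0.1414214, -1.0606605)
q' = normalize(q + ½dt·q⊗(0,ω)) = (0.0159, 0.7103, -0.7032, -0.0265)
p + v·dt = (-1.6200, -1.8450, 2.8600)
v' = v + a·dt = (-0.3700, 1.3900, 0.8100)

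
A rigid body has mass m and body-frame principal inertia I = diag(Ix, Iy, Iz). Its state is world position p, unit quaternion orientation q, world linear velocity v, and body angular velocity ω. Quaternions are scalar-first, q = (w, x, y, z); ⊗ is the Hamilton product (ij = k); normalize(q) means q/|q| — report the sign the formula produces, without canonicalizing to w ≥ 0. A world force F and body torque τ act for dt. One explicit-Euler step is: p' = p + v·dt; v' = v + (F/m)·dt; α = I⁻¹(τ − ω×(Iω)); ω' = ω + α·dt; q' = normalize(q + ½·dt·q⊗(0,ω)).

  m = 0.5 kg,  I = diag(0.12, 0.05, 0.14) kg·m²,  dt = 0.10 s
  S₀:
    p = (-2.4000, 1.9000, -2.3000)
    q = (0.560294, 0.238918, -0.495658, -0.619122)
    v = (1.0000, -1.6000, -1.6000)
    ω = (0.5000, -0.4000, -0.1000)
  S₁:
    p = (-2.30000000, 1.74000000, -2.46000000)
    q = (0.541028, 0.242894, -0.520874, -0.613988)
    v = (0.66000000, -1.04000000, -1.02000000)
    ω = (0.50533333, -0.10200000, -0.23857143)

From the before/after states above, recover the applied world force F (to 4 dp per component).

F = (-1.7000, 2.8000, 2.9000)

velocity change Δv = (-0.34000000, 0.56000000, 0.58000000)
F = m·Δv/dt = (-1.7000, 2.8000, 2.9000)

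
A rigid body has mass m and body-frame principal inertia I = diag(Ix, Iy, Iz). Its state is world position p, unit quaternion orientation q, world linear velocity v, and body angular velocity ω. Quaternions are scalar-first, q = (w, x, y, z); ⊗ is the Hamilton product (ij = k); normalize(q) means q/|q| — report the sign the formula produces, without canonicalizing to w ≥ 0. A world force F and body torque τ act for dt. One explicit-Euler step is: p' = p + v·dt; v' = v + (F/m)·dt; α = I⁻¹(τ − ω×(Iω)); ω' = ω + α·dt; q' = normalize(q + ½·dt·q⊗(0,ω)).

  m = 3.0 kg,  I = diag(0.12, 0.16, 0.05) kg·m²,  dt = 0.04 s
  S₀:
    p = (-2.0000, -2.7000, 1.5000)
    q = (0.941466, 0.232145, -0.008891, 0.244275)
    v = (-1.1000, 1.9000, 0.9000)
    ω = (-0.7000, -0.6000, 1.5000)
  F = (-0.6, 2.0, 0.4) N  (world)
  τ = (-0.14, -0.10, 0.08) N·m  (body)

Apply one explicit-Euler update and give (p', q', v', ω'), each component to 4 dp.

p' = (-2.0440, -2.6240, 1.5360)
q' = (0.9367, 0.2215, -0.0306, 0.2694)
v' = (-1.1080, 1.9267, 0.9053)
ω' = (-0.7797, -0.6066, 1.5506)

precession coupling ω×(Iω) = (0.0990, -0.0735, 0.0168)
(τ − ω×Iω)/I = (-1.9917, -0.1656, 1.2640)
new body rate ω' = (-0.7797, -0.6066, 1.5506)
Hamilton product q⊗(0,ω) = (-0.2092456, -0.5257977, -1.0840896, 1.2666883)
q + ½dt·q⊗(0,ω), renormalized = (0.9367, 0.2215, -0.0306, 0.2694)
new position p' = (-2.0440, -2.6240, 1.5360)
v + (F/m)dt = (-1.1080, 1.9267, 0.9053)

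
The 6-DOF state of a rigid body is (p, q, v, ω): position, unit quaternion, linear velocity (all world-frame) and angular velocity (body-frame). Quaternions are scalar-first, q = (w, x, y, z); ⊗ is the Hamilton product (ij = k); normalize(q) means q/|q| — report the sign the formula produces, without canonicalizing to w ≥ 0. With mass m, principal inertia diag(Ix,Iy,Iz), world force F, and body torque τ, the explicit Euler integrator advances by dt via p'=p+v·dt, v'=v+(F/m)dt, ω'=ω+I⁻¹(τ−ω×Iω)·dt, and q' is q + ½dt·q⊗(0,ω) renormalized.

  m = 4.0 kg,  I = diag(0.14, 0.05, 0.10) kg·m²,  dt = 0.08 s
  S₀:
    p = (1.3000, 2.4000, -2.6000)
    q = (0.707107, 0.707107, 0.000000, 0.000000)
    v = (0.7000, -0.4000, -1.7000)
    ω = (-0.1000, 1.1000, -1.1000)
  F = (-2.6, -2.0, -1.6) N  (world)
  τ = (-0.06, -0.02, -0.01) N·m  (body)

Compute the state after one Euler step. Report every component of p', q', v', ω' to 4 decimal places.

p' = (1.3560, 2.3680, -2.7360)
q' = (0.7086, 0.7029, 0.0621, 0.0000)
v' = (0.6480, -0.4400, -1.7320)
ω' = (-0.0997, 1.0610, -1.1159)

linear accel F/m = (-0.6500, -0.5000, -0.4000)
new position p' = (1.3560, 2.3680, -2.7360)
new velocity v' = (0.6480, -0.4400, -1.7320)
gyro term ω×Iω = (-0.0605, 0.0044, 0.0099)
(τ − ω×Iω)/I = (0.0036, -0.4880, -0.1990)
new body rate ω' = (-0.0997, 1.0610, -1.1159)
Hamilton product q⊗(0,ω) = (0.0707107, -0.0707107, 1.5556354, 0.0000000)
q + ½dt·q⊗(0,ω), renormalized = (0.7086, 0.7029, 0.0621, 0.0000)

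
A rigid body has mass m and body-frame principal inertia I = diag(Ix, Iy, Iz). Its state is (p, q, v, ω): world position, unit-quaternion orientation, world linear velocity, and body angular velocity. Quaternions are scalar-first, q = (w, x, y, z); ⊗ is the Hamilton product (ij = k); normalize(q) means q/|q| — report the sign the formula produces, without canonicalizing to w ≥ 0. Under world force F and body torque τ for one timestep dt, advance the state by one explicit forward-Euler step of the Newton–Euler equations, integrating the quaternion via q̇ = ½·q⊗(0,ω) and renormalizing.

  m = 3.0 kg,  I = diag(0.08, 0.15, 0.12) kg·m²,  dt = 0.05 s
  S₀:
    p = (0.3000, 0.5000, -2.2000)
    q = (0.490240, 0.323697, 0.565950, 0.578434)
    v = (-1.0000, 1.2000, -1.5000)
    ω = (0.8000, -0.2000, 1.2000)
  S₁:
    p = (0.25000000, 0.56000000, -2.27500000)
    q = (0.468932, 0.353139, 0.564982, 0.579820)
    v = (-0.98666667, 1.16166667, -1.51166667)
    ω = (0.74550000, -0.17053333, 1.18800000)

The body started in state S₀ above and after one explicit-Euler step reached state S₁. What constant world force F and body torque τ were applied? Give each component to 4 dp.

rate change Δω = (-0.05450000, 0.02946667, -0.01200000)
ω₀×(Iω₀) = (0.0072, -0.0384, -0.0112)
τ = I·(Δω/dt) + ω₀×(Iω₀) = (-0.0800, 0.0500, -0.0400)
velocity change Δv = (0.01333333, -0.03833333, -0.01166667)
m·(v₁−v₀)/dt = (0.8000, -2.3000, -0.7000)

F = (0.8000, -2.3000, -0.7000)
τ = (-0.0800, 0.0500, -0.0400)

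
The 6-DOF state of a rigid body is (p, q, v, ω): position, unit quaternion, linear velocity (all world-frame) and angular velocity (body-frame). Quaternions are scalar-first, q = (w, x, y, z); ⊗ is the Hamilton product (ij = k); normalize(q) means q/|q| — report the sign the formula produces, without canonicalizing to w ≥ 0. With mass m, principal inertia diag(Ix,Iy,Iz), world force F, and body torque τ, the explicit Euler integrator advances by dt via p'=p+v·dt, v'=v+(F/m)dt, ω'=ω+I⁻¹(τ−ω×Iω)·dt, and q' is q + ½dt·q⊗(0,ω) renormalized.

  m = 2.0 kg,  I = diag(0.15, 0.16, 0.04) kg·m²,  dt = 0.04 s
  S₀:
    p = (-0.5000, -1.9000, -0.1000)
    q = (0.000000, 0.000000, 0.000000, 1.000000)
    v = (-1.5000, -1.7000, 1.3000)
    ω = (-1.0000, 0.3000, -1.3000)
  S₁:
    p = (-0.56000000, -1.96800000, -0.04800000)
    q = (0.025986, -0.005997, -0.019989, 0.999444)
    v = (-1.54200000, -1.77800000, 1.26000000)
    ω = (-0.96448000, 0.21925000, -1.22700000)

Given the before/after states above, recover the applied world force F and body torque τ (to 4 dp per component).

Δω = ω₁−ω₀ = (0.03552000, -0.08075000, 0.07300000)
gyro term ω₀×Iω₀ = (0.0468, 0.1430, -0.0030)
applied torque τ = (0.1800, -0.1800, 0.0700)
velocity change Δv = (-0.04200000, -0.07800000, -0.04000000)
applied force F = (-2.1000, -3.9000, -2.0000)

F = (-2.1000, -3.9000, -2.0000)
τ = (0.1800, -0.1800, 0.0700)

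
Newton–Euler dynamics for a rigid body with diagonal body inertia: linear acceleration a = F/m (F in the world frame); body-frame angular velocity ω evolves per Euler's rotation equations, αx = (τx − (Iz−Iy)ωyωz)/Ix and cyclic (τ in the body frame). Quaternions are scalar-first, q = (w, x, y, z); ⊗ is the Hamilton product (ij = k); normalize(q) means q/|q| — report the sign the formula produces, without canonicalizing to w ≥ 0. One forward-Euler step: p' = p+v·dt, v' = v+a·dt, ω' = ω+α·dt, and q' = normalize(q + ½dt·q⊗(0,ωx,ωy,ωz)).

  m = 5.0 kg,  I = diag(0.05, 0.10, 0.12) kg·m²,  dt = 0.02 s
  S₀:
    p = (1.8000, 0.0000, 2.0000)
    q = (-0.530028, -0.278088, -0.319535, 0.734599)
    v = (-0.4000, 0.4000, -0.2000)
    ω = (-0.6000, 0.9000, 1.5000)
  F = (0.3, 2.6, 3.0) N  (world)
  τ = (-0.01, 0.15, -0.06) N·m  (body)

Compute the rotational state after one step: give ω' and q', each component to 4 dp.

precession coupling ω×(Iω) = (0.0270, 0.0630, -0.0270)
(τ − ω×Iω)/I = (-0.7400, 0.8700, -0.2750)
new body rate ω' = (-0.6148, 0.9174, 1.4945)
q⊗(0,ω) = (-0.9811698, -0.8224248, -0.5006526, -1.2370422)
q + ½dt·q⊗(0,ω), renormalized = (-0.5397, -0.2863, -0.3245, 0.7221)

ω' = (-0.6148, 0.9174, 1.4945)
q' = (-0.5397, -0.2863, -0.3245, 0.7221)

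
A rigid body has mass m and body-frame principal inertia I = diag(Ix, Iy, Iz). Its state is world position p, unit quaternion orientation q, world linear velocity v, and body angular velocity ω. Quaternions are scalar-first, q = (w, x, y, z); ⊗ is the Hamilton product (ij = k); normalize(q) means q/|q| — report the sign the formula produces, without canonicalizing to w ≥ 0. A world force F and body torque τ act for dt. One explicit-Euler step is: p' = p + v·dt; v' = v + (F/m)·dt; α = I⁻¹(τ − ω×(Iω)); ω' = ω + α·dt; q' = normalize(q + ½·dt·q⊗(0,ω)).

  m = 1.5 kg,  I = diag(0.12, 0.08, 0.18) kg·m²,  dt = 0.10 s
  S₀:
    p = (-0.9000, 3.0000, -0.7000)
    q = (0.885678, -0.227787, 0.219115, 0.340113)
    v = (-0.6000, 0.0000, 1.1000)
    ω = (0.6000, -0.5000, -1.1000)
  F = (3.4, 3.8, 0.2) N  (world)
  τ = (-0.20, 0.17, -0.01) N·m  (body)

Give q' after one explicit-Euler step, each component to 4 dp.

q⊗(0,ω) = (0.6203540, 0.4604368, -0.4893369, -0.9918213)
updated quaternion q' = (0.9146, -0.2043, 0.1942, 0.2899)

q' = (0.9146, -0.2043, 0.1942, 0.2899)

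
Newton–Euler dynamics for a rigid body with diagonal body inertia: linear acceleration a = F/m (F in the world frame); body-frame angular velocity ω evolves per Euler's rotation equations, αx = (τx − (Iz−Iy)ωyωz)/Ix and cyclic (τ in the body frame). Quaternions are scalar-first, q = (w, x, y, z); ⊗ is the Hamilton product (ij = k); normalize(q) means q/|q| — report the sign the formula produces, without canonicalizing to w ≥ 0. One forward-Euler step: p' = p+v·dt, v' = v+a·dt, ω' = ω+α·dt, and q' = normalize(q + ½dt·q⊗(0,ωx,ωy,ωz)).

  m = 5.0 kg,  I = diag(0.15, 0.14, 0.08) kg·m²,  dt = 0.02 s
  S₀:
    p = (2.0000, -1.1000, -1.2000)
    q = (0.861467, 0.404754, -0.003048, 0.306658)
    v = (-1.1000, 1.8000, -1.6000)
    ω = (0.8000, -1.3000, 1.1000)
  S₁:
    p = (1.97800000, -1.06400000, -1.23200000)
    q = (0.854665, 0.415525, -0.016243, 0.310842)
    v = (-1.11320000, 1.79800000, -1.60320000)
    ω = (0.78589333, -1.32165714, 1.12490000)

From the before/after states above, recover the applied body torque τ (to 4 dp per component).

Δω = ω₁−ω₀ = (-0.01410667, -0.02165714, 0.02490000)
gyro term ω₀×Iω₀ = (0.0858, 0.0616, 0.0104)
τ = I·(Δω/dt) + ω₀×(Iω₀) = (-0.0200, -0.0900, 0.1100)

τ = (-0.0200, -0.0900, 0.1100)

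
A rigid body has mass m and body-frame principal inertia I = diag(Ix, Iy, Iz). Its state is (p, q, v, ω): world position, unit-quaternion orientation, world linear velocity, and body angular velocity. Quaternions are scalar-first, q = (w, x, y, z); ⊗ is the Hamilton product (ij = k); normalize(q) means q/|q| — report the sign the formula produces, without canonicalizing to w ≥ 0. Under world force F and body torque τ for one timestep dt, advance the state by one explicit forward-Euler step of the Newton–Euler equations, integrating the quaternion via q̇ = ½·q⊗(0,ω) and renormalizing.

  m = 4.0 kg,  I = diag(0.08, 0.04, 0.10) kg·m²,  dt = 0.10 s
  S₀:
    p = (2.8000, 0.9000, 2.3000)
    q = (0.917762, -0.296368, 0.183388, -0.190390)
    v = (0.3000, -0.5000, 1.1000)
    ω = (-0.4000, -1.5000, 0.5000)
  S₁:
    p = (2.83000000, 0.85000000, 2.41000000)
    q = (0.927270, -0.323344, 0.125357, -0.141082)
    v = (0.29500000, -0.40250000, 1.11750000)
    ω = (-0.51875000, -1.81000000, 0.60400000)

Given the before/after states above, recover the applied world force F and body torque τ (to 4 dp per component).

F = (-0.2000, 3.9000, 0.7000)
τ = (-0.1400, -0.1200, 0.0800)

v₁ − v₀ = (-0.00500000, 0.09750000, 0.01750000)
F = m·Δv/dt = (-0.2000, 3.9000, 0.7000)
ω₁ − ω₀ = (-0.11875000, -0.31000000, 0.10400000)
gyro term ω₀×Iω₀ = (-0.0450, 0.0040, -0.0240)
applied torque τ = (-0.1400, -0.1200, 0.0800)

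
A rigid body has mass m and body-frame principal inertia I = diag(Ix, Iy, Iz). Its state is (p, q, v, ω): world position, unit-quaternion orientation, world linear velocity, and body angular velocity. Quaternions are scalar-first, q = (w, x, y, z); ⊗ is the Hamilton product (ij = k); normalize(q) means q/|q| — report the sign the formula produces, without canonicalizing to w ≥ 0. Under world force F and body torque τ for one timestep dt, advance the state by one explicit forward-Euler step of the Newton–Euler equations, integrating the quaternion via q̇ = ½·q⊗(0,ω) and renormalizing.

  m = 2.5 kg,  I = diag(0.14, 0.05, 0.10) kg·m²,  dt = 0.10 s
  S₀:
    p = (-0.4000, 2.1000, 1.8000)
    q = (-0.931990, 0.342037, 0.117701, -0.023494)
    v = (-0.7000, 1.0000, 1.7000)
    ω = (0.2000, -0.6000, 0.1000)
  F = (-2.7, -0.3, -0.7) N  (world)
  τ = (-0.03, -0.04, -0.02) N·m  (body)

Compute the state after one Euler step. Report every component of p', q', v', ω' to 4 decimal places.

a = F/m = (-1.0800, -0.1200, -0.2800)
p + v·dt = (-0.4700, 2.2000, 1.9700)
v' = v + a·dt = (-0.8080, 0.9880, 1.6720)
precession coupling ω×(Iω) = (-0.0030, 0.0008, 0.0108)
(τ − ω×Iω)/I = (-0.1929, -0.8160, -0.3080)
new body rate ω' = (0.1807, -0.6816, 0.0692)
q⊗(0,ω) = (0.0045626, -0.1887243, 0.5202915, -0.3219614)
q' = normalize(q + ½dt·q⊗(0,ω)) = (-0.9313, 0.3324, 0.1436, -0.0396)

p' = (-0.4700, 2.2000, 1.9700)
q' = (-0.9313, 0.3324, 0.1436, -0.0396)
v' = (-0.8080, 0.9880, 1.6720)
ω' = (0.1807, -0.6816, 0.0692)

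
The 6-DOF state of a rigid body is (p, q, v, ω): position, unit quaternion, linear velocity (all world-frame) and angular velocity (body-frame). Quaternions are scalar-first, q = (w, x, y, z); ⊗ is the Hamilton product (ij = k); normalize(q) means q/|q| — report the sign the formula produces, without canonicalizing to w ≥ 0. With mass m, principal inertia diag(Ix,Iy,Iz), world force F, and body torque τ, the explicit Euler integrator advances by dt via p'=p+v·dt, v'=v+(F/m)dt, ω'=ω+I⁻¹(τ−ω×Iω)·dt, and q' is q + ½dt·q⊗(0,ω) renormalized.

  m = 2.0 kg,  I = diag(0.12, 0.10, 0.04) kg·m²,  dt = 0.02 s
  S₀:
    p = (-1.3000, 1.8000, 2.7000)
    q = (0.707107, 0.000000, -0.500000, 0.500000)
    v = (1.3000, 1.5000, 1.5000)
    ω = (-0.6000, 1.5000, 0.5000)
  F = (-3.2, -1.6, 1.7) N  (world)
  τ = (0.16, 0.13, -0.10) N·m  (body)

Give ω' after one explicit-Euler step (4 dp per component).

ω×(Iω) gyroscopic = (-0.0450, -0.0240, 0.0180)
angular accel α = (1.7083, 1.5400, -2.9500)
new body rate ω' = (-0.5658, 1.5308, 0.4410)

ω' = (-0.5658, 1.5308, 0.4410)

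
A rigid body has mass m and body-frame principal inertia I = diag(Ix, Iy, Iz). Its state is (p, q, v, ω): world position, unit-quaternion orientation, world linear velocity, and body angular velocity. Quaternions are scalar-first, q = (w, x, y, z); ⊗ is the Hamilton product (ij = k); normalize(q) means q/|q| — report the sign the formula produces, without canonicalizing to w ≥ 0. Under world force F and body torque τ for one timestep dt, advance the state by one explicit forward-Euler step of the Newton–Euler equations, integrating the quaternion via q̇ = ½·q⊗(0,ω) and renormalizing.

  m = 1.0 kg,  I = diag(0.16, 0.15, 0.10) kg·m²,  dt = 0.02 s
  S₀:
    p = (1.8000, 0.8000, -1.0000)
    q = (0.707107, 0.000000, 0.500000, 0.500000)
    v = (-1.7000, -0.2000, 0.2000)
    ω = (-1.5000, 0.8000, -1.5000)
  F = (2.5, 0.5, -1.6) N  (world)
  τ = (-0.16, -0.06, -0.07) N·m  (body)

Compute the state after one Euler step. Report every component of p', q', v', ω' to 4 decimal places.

p' = (1.7660, 0.7960, -0.9960)
q' = (0.7104, -0.0221, 0.4980, 0.4968)
v' = (-1.6500, -0.1900, 0.1680)
ω' = (-1.5275, 0.7740, -1.5164)

ω×(Iω) gyroscopic = (0.0600, 0.1350, 0.0120)
angular accel α = (-1.3750, -1.3000, -0.8200)
ω' = ω + α·dt = (-1.5275, 0.7740, -1.5164)
2q̇ = q⊗(0,ω) = (0.3500000, -2.2106605, -0.1843144, -0.3106605)
q' = normalize(q + ½dt·q⊗(0,ω)) = (0.7104, -0.0221, 0.4980, 0.4968)
p + v·dt = (1.7660, 0.7960, -0.9960)
v + (F/m)dt = (-1.6500, -0.1900, 0.1680)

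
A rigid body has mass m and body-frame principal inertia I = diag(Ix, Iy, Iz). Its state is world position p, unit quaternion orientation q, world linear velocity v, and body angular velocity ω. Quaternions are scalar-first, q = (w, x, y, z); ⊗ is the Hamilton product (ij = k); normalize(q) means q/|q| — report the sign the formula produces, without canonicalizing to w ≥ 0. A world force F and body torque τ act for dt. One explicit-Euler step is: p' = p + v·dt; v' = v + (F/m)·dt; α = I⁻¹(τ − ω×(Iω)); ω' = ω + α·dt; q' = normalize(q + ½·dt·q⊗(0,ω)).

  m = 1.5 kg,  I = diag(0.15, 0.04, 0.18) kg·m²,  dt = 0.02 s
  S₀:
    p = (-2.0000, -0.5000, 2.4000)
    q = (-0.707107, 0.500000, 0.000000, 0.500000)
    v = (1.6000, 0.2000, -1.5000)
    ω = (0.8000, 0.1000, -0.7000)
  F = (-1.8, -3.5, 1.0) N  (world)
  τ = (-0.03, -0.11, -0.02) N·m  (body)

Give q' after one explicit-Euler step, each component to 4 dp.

Hamilton product q⊗(0,ω) = (-0.0500000, -0.6156856, 0.6792893, 0.5449749)
q + ½dt·q⊗(0,ω), renormalized = (-0.7076, 0.4938, 0.0068, 0.5054)

q' = (-0.7076, 0.4938, 0.0068, 0.5054)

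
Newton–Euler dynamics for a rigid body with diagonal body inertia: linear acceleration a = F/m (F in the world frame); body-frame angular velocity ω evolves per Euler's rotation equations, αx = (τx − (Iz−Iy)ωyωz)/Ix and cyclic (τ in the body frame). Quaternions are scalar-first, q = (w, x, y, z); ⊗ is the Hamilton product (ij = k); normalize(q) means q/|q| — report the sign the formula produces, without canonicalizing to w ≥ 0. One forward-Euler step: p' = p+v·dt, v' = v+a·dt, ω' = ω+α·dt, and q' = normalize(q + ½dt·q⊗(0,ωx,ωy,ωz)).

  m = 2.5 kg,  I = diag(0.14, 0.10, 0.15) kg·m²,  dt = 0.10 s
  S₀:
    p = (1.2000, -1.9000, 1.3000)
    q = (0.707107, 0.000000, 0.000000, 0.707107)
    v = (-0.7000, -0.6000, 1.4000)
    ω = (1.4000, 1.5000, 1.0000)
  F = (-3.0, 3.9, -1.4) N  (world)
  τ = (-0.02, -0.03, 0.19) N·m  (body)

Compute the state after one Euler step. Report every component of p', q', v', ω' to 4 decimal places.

p' = (1.1300, -1.9600, 1.4400)
q' = (0.6674, -0.0035, 0.1019, 0.7377)
v' = (-0.8200, -0.4440, 1.3440)
ω' = (1.3321, 1.4840, 1.1827)

α = I⁻¹(τ − ω×Iω) = (-0.6786, -0.1600, 1.8267)
ω' = ω + α·dt = (1.3321, 1.4840, 1.1827)
q⊗(0,ω) = (-0.7071070, -0.0707107, 2.0506103, 0.7071070)
updated quaternion q' = (0.6674, -0.0035, 0.1019, 0.7377)
new position p' = (1.1300, -1.9600, 1.4400)
v' = v + a·dt = (-0.8200, -0.4440, 1.3440)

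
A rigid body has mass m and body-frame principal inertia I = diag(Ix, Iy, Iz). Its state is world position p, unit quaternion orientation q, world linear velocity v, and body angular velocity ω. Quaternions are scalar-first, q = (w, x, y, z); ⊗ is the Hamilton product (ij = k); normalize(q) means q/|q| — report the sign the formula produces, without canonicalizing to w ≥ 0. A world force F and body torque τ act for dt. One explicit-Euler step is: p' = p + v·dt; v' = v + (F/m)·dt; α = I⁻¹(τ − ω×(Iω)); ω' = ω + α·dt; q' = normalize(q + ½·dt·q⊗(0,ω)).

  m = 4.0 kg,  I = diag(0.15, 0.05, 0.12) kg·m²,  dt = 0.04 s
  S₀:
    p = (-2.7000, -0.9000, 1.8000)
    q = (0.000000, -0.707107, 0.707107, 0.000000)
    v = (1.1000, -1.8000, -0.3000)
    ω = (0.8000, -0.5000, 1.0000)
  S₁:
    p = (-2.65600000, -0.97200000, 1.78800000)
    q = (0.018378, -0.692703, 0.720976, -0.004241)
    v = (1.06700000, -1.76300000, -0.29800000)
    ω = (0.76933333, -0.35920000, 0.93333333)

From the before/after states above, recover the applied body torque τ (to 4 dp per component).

rate change Δω = (-0.03066667, 0.14080000, -0.06666667)
I·α + gyro = (-0.1500, 0.2000, -0.1600)

τ = (-0.1500, 0.2000, -0.1600)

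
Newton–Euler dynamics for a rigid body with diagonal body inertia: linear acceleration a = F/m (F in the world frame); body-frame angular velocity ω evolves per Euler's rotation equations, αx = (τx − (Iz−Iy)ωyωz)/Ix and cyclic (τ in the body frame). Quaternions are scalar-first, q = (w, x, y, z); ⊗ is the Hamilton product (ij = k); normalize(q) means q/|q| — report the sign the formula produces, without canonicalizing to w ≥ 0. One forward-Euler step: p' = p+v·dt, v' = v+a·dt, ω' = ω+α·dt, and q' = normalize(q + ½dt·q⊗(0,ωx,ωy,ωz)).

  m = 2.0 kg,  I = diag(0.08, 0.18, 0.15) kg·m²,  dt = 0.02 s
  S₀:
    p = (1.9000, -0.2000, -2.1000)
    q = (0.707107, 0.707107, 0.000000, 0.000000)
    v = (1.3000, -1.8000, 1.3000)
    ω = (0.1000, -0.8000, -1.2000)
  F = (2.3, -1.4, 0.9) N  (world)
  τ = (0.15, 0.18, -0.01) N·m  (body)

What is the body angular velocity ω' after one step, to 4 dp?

ω' = (0.1447, -0.7809, -1.2003)

gyro term ω×Iω = (-0.0288, 0.0084, -0.0080)
angular accel α = (2.2350, 0.9533, -0.0133)
new body rate ω' = (0.1447, -0.7809, -1.2003)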